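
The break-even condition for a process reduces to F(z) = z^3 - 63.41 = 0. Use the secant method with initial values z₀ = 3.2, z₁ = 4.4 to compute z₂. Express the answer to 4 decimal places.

3.9015

F(3.2) = -30.642000, F(4.4) = 21.774000
z₂ = 4.400000 − 21.774000·(4.400000 − 3.200000) / (21.774000 − (-30.642000)) = 4.400000 − (26.128800)/(52.416000) = 3.901511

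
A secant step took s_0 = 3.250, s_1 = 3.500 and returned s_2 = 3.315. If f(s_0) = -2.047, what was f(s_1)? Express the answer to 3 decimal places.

The secant line through (3.250, -2.047) and (3.500, f(s_1)) crosses zero at s_2 = 3.315.
So (3.250, -2.047), (3.500, f(s_1)), (3.315, 0) are collinear:
f(s_1) = -2.047 · (3.500 − 3.315) / (3.250 − 3.315) = -2.047 · (0.18500)/(-0.06500) = 5.82608

5.826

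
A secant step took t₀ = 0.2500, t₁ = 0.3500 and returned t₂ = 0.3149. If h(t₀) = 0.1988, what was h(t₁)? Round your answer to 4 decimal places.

-0.1075

The secant line through (0.2500, 0.1988) and (0.3500, h(t₁)) crosses zero at t₂ = 0.3149.
So (0.2500, 0.1988), (0.3500, h(t₁)), (0.3149, 0) are collinear:
h(t₁) = 0.1988 · (0.3500 − 0.3149) / (0.2500 − 0.3149) = 0.1988 · (0.035100)/(-0.064900) = -0.107517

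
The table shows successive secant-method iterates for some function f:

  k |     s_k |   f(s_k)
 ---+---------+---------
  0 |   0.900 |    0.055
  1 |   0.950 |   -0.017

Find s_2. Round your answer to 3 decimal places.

s_2 = 0.950 − (-0.017)·(0.950 − 0.900) / (-0.017 − 0.055)
   = 0.950 − (-0.00085)/(-0.07200) = 0.93819

0.938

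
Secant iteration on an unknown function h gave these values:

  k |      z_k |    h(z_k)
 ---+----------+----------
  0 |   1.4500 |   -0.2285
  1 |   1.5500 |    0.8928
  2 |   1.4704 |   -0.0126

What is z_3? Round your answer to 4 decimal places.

1.4715

z_3 = 1.4704 − (-0.0126)·(1.4704 − 1.5500) / (-0.0126 − 0.8928)
   = 1.4704 − (0.001003)/(-0.905400) = 1.471508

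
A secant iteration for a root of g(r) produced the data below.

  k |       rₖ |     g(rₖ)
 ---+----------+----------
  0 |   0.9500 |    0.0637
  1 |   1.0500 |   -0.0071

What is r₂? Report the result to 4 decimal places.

r₂ = 1.0500 − (-0.0071)·(1.0500 − 0.9500) / (-0.0071 − 0.0637)
   = 1.0500 − (-0.000710)/(-0.070800) = 1.039972

1.0400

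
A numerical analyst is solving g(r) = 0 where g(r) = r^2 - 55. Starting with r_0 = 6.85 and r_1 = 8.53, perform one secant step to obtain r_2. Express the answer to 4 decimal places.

7.3752

g(6.85) = -8.077500, g(8.53) = 17.760900
r_2 = 8.530000 − 17.760900·(8.530000 − 6.850000) / (17.760900 − (-8.077500)) = 8.530000 − (29.838312)/(25.838400) = 7.375195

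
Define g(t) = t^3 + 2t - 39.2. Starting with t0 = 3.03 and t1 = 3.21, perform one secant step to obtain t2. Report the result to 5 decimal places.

g(3.03) = -5.3218730, g(3.21) = 0.2961610
t2 = 3.2100000 − 0.2961610·(3.2100000 − 3.0300000) / (0.2961610 − (-5.3218730)) = 3.2100000 − (0.0533090)/(5.6180340) = 3.2005111

3.20051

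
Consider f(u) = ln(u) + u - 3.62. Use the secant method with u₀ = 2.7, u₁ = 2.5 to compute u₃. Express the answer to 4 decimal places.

f(2.7) = 0.073252, f(2.5) = -0.203709
u₂ = 2.500000 − (-0.203709)·(2.500000 − 2.700000) / (-0.203709 − 0.073252) = 2.500000 − (0.040742)/(-0.276961) = 2.647103
f(2.647103) = 0.000569
u₃ = 2.647103 − 0.000569·(2.647103 − 2.500000) / (0.000569 − (-0.203709)) = 2.647103 − (0.000084)/(0.204278) = 2.646693

2.6467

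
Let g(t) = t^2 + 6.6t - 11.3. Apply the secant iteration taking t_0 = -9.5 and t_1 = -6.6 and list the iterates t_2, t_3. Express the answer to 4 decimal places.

g(-9.5) = 16.250000, g(-6.6) = -11.300000
t_2 = -6.600000 − (-11.300000)·(-6.600000 − (-9.500000)) / (-11.300000 − 16.250000) = -6.600000 − (-32.770000)/(-27.550000) = -7.789474
g(-7.789474) = -2.034626
t_3 = -7.789474 − (-2.034626)·(-7.789474 − (-6.600000)) / (-2.034626 − (-11.300000)) = -7.789474 − (2.420134)/(9.265374) = -8.050676

-7.7895, -8.0507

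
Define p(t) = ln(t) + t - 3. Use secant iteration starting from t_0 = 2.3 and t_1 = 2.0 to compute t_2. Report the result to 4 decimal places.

p(2.3) = 0.132909, p(2.0) = -0.306853
t_2 = 2.000000 − (-0.306853)·(2.000000 − 2.300000) / (-0.306853 − 0.132909) = 2.000000 − (0.092056)/(-0.439762) = 2.209331

2.2093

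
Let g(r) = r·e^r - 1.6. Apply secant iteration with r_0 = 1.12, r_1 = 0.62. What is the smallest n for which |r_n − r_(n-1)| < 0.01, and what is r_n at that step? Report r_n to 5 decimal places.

n = 4, r_n = 0.75319

g(1.12) = 1.8326367, g(0.62) = -0.4474646
r_2 = 0.6200000 − (-0.4474646)·(-0.5000000)/(-2.2801013) = 0.7181238;  |Δ| = 0.0981238
g(0.7181238) = -0.1274279
r_3 = 0.7181238 − (-0.1274279)·(0.0981238)/(0.3200367) = 0.7571935;  |Δ| = 0.0390696
g(0.7571935) = 0.0145511
r_4 = 0.7571935 − 0.0145511·(0.0390696)/(0.1419790) = 0.7531893;  |Δ| = 0.0040042
|r_4 − r_3| = 0.0040042 < 0.01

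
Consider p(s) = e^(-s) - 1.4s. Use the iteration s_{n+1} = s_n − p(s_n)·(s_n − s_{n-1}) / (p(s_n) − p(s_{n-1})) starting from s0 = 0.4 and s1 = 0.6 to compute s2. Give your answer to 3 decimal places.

p(0.4) = 0.11032, p(0.6) = -0.29119
s2 = 0.60000 − (-0.29119)·(0.60000 − 0.40000) / (-0.29119 − 0.11032) = 0.60000 − (-0.05824)/(-0.40151) = 0.45495

0.455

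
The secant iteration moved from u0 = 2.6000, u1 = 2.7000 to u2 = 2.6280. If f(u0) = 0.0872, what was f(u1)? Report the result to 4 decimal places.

The secant line through (2.6000, 0.0872) and (2.7000, f(u1)) crosses zero at u2 = 2.6280.
So (2.6000, 0.0872), (2.7000, f(u1)), (2.6280, 0) are collinear:
f(u1) = 0.0872 · (2.7000 − 2.6280) / (2.6000 − 2.6280) = 0.0872 · (0.072000)/(-0.028000) = -0.224229

-0.2242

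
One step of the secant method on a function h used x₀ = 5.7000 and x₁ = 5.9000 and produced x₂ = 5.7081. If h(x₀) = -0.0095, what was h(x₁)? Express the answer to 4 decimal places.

The secant line through (5.7000, -0.0095) and (5.9000, h(x₁)) crosses zero at x₂ = 5.7081.
So (5.7000, -0.0095), (5.9000, h(x₁)), (5.7081, 0) are collinear:
h(x₁) = -0.0095 · (5.9000 − 5.7081) / (5.7000 − 5.7081) = -0.0095 · (0.191900)/(-0.008100) = 0.225068

0.2251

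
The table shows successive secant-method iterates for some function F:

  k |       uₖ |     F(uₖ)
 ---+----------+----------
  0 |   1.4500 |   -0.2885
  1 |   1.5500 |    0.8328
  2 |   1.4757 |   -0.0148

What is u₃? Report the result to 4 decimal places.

1.4770

u₃ = 1.4757 − (-0.0148)·(1.4757 − 1.5500) / (-0.0148 − 0.8328)
   = 1.4757 − (0.001100)/(-0.847600) = 1.476997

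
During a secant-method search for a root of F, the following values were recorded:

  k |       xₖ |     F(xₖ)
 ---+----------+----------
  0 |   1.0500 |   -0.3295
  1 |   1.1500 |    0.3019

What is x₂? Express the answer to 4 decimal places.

x₂ = 1.1500 − 0.3019·(1.1500 − 1.0500) / (0.3019 − (-0.3295))
   = 1.1500 − (0.030190)/(0.631400) = 1.102186

1.1022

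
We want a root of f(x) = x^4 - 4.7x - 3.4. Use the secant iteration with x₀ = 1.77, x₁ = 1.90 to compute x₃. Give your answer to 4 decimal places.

1.8681

f(1.77) = -1.903938, f(1.90) = 0.702100
x₂ = 1.900000 − 0.702100·(1.900000 − 1.770000) / (0.702100 − (-1.903938)) = 1.900000 − (0.091273)/(2.606038) = 1.864976
f(1.864976) = -0.067954
x₃ = 1.864976 − (-0.067954)·(1.864976 − 1.900000) / (-0.067954 − 0.702100) = 1.864976 − (0.002380)/(-0.770054) = 1.868067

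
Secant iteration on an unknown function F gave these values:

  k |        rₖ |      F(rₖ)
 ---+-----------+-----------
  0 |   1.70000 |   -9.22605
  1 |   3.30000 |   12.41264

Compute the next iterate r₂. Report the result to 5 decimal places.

2.38219

r₂ = 3.30000 − 12.41264·(3.30000 − 1.70000) / (12.41264 − (-9.22605))
   = 3.30000 − (19.8602240)/(21.6386900) = 2.3821892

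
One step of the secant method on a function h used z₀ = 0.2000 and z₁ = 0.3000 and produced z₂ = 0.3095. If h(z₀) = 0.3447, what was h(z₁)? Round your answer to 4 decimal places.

The secant line through (0.2000, 0.3447) and (0.3000, h(z₁)) crosses zero at z₂ = 0.3095.
So (0.2000, 0.3447), (0.3000, h(z₁)), (0.3095, 0) are collinear:
h(z₁) = 0.3447 · (0.3000 − 0.3095) / (0.2000 − 0.3095) = 0.3447 · (-0.009500)/(-0.109500) = 0.029905

0.0299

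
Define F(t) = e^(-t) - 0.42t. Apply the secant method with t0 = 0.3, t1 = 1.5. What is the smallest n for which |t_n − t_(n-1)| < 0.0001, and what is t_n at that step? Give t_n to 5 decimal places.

F(0.3) = 0.6148182, F(1.5) = -0.4068698
t2 = 1.5000000 − (-0.4068698)·(1.2000000)/(-1.0216881) = 1.0221205;  |Δ| = 0.4778795
F(1.0221205) = -0.0694595
t3 = 1.0221205 − (-0.0694595)·(-0.4778795)/(0.3374104) = 0.9237439;  |Δ| = 0.0983765
F(0.9237439) = 0.0090573
t4 = 0.9237439 − 0.0090573·(-0.0983765)/(0.0785168) = 0.9350922;  |Δ| = 0.0113483
F(0.9350922) = -0.0001891
t5 = 0.9350922 − (-0.0001891)·(0.0113483)/(-0.0092464) = 0.9348602;  |Δ| = 0.0002320
F(0.9348602) = -0.0000005
t6 = 0.9348602 − (-0.0000005)·(-0.0002320)/(0.0001886) = 0.9348595;  |Δ| = 0.0000006
|t6 − t5| = 0.0000006 < 0.0001

n = 6, t_n = 0.93486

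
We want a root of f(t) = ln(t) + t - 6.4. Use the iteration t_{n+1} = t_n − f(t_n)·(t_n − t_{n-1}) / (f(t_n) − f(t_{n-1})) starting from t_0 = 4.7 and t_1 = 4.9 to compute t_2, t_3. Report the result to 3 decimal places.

f(4.7) = -0.15244, f(4.9) = 0.08924
t_2 = 4.90000 − 0.08924·(4.90000 − 4.70000) / (0.08924 − (-0.15244)) = 4.90000 − (0.01785)/(0.24167) = 4.82615
f(4.82615) = 0.00020
t_3 = 4.82615 − 0.00020·(4.82615 − 4.90000) / (0.00020 − 0.08924) = 4.82615 − (-0.00001)/(-0.08903) = 4.82598

4.826, 4.826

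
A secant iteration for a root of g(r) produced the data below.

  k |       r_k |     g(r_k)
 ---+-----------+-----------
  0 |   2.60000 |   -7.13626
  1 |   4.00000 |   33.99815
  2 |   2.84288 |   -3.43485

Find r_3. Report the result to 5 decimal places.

r_3 = 2.84288 − (-3.43485)·(2.84288 − 4.00000) / (-3.43485 − 33.99815)
   = 2.84288 − (3.9745336)/(-37.4330000) = 2.9490573

2.94906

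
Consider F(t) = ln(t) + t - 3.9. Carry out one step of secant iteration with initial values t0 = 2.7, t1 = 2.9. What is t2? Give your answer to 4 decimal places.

2.8523

F(2.7) = -0.206748, F(2.9) = 0.064711
t2 = 2.900000 − 0.064711·(2.900000 − 2.700000) / (0.064711 − (-0.206748)) = 2.900000 − (0.012942)/(0.271459) = 2.852324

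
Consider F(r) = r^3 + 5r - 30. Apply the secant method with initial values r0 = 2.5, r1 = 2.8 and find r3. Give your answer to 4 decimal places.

2.5767

F(2.5) = -1.875000, F(2.8) = 5.952000
r2 = 2.800000 − 5.952000·(2.800000 − 2.500000) / (5.952000 − (-1.875000)) = 2.800000 − (1.785600)/(7.827000) = 2.571867
F(2.571867) = -0.129061
r3 = 2.571867 − (-0.129061)·(2.571867 − 2.800000) / (-0.129061 − 5.952000) = 2.571867 − (0.029443)/(-6.081061) = 2.576708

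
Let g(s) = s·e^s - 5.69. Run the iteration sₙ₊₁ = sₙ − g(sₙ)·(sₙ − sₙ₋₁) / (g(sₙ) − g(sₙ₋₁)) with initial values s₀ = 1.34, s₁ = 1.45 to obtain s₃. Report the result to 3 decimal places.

1.401

g(1.34) = -0.57248, g(1.45) = 0.49152
s₂ = 1.45000 − 0.49152·(1.45000 − 1.34000) / (0.49152 − (-0.57248)) = 1.45000 − (0.05407)/(1.06400) = 1.39919
g(1.39919) = -0.02064
s₃ = 1.39919 − (-0.02064)·(1.39919 − 1.45000) / (-0.02064 − 0.49152) = 1.39919 − (0.00105)/(-0.51216) = 1.40123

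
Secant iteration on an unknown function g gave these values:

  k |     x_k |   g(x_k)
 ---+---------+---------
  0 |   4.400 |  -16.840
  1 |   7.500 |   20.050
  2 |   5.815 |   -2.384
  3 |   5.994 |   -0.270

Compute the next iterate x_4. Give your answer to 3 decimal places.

x_4 = 5.994 − (-0.270)·(5.994 − 5.815) / (-0.270 − (-2.384))
   = 5.994 − (-0.04833)/(2.11400) = 6.01686

6.017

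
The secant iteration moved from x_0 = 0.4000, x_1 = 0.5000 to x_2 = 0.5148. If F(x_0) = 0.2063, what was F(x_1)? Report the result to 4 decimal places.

0.0266

The secant line through (0.4000, 0.2063) and (0.5000, F(x_1)) crosses zero at x_2 = 0.5148.
So (0.4000, 0.2063), (0.5000, F(x_1)), (0.5148, 0) are collinear:
F(x_1) = 0.2063 · (0.5000 − 0.5148) / (0.4000 − 0.5148) = 0.2063 · (-0.014800)/(-0.114800) = 0.026596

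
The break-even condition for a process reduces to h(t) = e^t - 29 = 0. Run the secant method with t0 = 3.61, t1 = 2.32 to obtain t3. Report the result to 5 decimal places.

3.45648

h(3.61) = 7.9660528, h(2.32) = -18.8243257
t2 = 2.3200000 − (-18.8243257)·(2.3200000 − 3.6100000) / (-18.8243257 − 7.9660528) = 2.3200000 − (24.2833801)/(-26.7903785) = 3.2264217
h(3.2264217) = -3.8106398
t3 = 3.2264217 − (-3.8106398)·(3.2264217 − 2.3200000) / (-3.8106398 − (-18.8243257)) = 3.2264217 − (-3.4540466)/(15.0136858) = 3.4564816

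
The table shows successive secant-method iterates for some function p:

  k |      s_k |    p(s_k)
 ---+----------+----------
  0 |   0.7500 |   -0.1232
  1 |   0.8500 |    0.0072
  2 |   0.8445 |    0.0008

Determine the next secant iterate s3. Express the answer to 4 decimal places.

0.8438

s3 = 0.8445 − 0.0008·(0.8445 − 0.8500) / (0.0008 − 0.0072)
   = 0.8445 − (-0.000004)/(-0.006400) = 0.843813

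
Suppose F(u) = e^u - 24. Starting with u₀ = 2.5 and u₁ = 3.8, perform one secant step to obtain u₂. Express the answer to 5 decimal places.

2.97243

F(2.5) = -11.8175060, F(3.8) = 20.7011845
u₂ = 3.8000000 − 20.7011845·(3.8000000 − 2.5000000) / (20.7011845 − (-11.8175060)) = 3.8000000 − (26.9115398)/(32.5186905) = 2.9724286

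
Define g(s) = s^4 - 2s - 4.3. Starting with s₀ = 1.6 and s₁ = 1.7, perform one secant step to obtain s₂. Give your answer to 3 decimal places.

g(1.6) = -0.94640, g(1.7) = 0.65210
s₂ = 1.70000 − 0.65210·(1.70000 − 1.60000) / (0.65210 − (-0.94640)) = 1.70000 − (0.06521)/(1.59850) = 1.65921

1.659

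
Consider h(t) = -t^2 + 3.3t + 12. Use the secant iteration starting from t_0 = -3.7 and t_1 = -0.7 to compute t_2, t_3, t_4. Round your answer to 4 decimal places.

-1.8948, -2.2607, -2.1841

h(-3.7) = -13.900000, h(-0.7) = 9.200000
t_2 = -0.700000 − 9.200000·(-0.700000 − (-3.700000)) / (9.200000 − (-13.900000)) = -0.700000 − (27.600000)/(23.100000) = -1.894805
h(-1.894805) = 2.156856
t_3 = -1.894805 − 2.156856·(-1.894805 − (-0.700000)) / (2.156856 − 9.200000) = -1.894805 − (-2.577023)/(-7.043144) = -2.260696
h(-2.260696) = -0.571045
t_4 = -2.260696 − (-0.571045)·(-2.260696 − (-1.894805)) / (-0.571045 − 2.156856) = -2.260696 − (0.208940)/(-2.727901) = -2.184102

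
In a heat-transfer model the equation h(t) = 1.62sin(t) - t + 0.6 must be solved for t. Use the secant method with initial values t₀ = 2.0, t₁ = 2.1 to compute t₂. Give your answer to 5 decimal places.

2.04183

h(2.0) = 0.0730618, h(2.1) = -0.1016008
t₂ = 2.1000000 − (-0.1016008)·(2.1000000 − 2.0000000) / (-0.1016008 − 0.0730618) = 2.1000000 − (-0.0101601)/(-0.1746627) = 2.0418303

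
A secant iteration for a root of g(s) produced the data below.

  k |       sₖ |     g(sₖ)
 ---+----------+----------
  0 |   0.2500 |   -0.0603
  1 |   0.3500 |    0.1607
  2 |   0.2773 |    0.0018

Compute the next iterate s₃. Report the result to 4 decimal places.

s₃ = 0.2773 − 0.0018·(0.2773 − 0.3500) / (0.0018 − 0.1607)
   = 0.2773 − (-0.000131)/(-0.158900) = 0.276476

0.2765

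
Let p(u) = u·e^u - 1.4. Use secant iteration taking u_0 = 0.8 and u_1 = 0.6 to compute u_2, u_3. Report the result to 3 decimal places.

0.689, 0.698

p(0.8) = 0.38043, p(0.6) = -0.30673
u_2 = 0.60000 − (-0.30673)·(0.60000 − 0.80000) / (-0.30673 − 0.38043) = 0.60000 − (0.06135)/(-0.68716) = 0.68927
p(0.68927) = -0.02678
u_3 = 0.68927 − (-0.02678)·(0.68927 − 0.60000) / (-0.02678 − (-0.30673)) = 0.68927 − (-0.00239)/(0.27995) = 0.69781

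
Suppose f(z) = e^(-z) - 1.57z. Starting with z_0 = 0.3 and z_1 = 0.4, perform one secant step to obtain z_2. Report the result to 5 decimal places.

0.41860

f(0.3) = 0.2698182, f(0.4) = 0.0423200
z_2 = 0.4000000 − 0.0423200·(0.4000000 − 0.3000000) / (0.0423200 − 0.2698182) = 0.4000000 − (0.0042320)/(-0.2274982) = 0.4186024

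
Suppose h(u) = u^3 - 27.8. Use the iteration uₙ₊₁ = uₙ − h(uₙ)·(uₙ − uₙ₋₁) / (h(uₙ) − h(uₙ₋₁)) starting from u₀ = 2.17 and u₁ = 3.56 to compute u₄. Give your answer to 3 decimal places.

h(2.17) = -17.58169, h(3.56) = 17.31802
u₂ = 3.56000 − 17.31802·(3.56000 − 2.17000) / (17.31802 − (-17.58169)) = 3.56000 − (24.07204)/(34.89970) = 2.87025
h(2.87025) = -4.15390
u₃ = 2.87025 − (-4.15390)·(2.87025 − 3.56000) / (-4.15390 − 17.31802) = 2.87025 − (2.86515)/(-21.47192) = 3.00369
h(3.00369) = -0.70031
u₄ = 3.00369 − (-0.70031)·(3.00369 − 2.87025) / (-0.70031 − (-4.15390)) = 3.00369 − (-0.09345)/(3.45359) = 3.03075

3.031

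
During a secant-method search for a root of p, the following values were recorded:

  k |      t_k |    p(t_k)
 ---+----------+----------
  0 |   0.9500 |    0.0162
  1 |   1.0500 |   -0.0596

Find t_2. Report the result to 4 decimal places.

t_2 = 1.0500 − (-0.0596)·(1.0500 − 0.9500) / (-0.0596 − 0.0162)
   = 1.0500 − (-0.005960)/(-0.075800) = 0.971372

0.9714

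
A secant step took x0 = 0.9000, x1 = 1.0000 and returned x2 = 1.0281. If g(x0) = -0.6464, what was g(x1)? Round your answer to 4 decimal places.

The secant line through (0.9000, -0.6464) and (1.0000, g(x1)) crosses zero at x2 = 1.0281.
So (0.9000, -0.6464), (1.0000, g(x1)), (1.0281, 0) are collinear:
g(x1) = -0.6464 · (1.0000 − 1.0281) / (0.9000 − 1.0281) = -0.6464 · (-0.028100)/(-0.128100) = -0.141794

-0.1418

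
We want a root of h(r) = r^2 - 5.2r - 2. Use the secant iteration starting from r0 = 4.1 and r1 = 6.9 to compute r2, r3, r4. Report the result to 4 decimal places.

h(4.1) = -6.510000, h(6.9) = 9.730000
r2 = 6.900000 − 9.730000·(6.900000 − 4.100000) / (9.730000 − (-6.510000)) = 6.900000 − (27.244000)/(16.240000) = 5.222414
h(5.222414) = -1.882946
r3 = 5.222414 − (-1.882946)·(5.222414 − 6.900000) / (-1.882946 − 9.730000) = 5.222414 − (3.158804)/(-11.612946) = 5.494421
h(5.494421) = -0.382328
r4 = 5.494421 − (-0.382328)·(5.494421 − 5.222414) / (-0.382328 − (-1.882946)) = 5.494421 − (-0.103996)/(1.500618) = 5.563723

5.2224, 5.4944, 5.5637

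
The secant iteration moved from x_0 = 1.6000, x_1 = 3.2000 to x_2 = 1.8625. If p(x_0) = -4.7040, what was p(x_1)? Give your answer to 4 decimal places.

The secant line through (1.6000, -4.7040) and (3.2000, p(x_1)) crosses zero at x_2 = 1.8625.
So (1.6000, -4.7040), (3.2000, p(x_1)), (1.8625, 0) are collinear:
p(x_1) = -4.7040 · (3.2000 − 1.8625) / (1.6000 − 1.8625) = -4.7040 · (1.337500)/(-0.262500) = 23.968000

23.9680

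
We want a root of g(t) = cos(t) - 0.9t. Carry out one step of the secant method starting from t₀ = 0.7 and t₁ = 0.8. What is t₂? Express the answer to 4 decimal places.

0.7853

g(0.7) = 0.134842, g(0.8) = -0.023293
t₂ = 0.800000 − (-0.023293)·(0.800000 − 0.700000) / (-0.023293 − 0.134842) = 0.800000 − (-0.002329)/(-0.158135) = 0.785270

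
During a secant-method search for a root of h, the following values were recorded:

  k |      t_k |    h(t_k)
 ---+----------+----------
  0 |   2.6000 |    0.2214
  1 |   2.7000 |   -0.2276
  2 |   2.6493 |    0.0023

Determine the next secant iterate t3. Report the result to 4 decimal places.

t3 = 2.6493 − 0.0023·(2.6493 − 2.7000) / (0.0023 − (-0.2276))
   = 2.6493 − (-0.000117)/(0.229900) = 2.649807

2.6498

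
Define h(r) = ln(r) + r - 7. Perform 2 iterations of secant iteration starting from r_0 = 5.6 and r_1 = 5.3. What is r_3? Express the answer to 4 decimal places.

5.3272

h(5.6) = 0.322767, h(5.3) = -0.032293
r_2 = 5.300000 − (-0.032293)·(5.300000 − 5.600000) / (-0.032293 − 0.322767) = 5.300000 − (0.009688)/(-0.355060) = 5.327285
h(5.327285) = 0.000127
r_3 = 5.327285 − 0.000127·(5.327285 − 5.300000) / (0.000127 − (-0.032293)) = 5.327285 − (0.000003)/(0.032420) = 5.327178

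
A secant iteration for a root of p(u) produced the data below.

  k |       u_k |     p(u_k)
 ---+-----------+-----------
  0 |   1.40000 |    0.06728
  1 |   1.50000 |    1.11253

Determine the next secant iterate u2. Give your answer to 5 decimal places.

1.39356

u2 = 1.50000 − 1.11253·(1.50000 − 1.40000) / (1.11253 − 0.06728)
   = 1.50000 − (0.1112530)/(1.0452500) = 1.3935633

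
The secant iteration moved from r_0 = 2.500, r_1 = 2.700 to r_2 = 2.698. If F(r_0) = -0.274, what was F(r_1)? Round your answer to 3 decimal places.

The secant line through (2.500, -0.274) and (2.700, F(r_1)) crosses zero at r_2 = 2.698.
So (2.500, -0.274), (2.700, F(r_1)), (2.698, 0) are collinear:
F(r_1) = -0.274 · (2.700 − 2.698) / (2.500 − 2.698) = -0.274 · (0.00200)/(-0.19800) = 0.00277

0.003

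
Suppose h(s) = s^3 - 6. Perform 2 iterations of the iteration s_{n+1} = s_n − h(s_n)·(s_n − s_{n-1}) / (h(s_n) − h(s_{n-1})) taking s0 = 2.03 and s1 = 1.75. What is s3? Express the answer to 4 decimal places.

h(2.03) = 2.365427, h(1.75) = -0.640625
s2 = 1.750000 − (-0.640625)·(1.750000 − 2.030000) / (-0.640625 − 2.365427) = 1.750000 − (0.179375)/(-3.006052) = 1.809671
h(1.809671) = -0.073489
s3 = 1.809671 − (-0.073489)·(1.809671 − 1.750000) / (-0.073489 − (-0.640625)) = 1.809671 − (-0.004385)/(0.567136) = 1.817403

1.8174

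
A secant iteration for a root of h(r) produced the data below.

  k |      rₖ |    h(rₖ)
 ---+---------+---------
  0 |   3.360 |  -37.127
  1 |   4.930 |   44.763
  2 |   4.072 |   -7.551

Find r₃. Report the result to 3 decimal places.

4.196

r₃ = 4.072 − (-7.551)·(4.072 − 4.930) / (-7.551 − 44.763)
   = 4.072 − (6.47876)/(-52.31400) = 4.19584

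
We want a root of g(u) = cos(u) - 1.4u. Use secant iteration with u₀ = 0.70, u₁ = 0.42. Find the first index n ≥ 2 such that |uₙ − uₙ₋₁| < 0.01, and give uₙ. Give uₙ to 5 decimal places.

g(0.70) = -0.2151578, g(0.42) = 0.3250889
u₂ = 0.4200000 − 0.3250889·(-0.2800000)/(0.5402468) = 0.5884876;  |Δ| = 0.1684876
g(0.5884876) = 0.0078984
u₃ = 0.5884876 − 0.0078984·(0.1684876)/(-0.3171905) = 0.5926832;  |Δ| = 0.0041956
|u₃ − u₂| = 0.0041956 < 0.01

n = 3, uₙ = 0.59268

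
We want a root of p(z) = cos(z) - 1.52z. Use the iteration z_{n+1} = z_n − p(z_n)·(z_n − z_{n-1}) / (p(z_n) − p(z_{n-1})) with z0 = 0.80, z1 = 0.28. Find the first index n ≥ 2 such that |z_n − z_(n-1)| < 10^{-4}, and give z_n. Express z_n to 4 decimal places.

n = 5, z_n = 0.5581

p(0.80) = -0.519293, p(0.28) = 0.535455
z2 = 0.280000 − 0.535455·(-0.520000)/(1.054749) = 0.543984;  |Δ| = 0.263984
p(0.543984) = 0.028798
z3 = 0.543984 − 0.028798·(0.263984)/(-0.506658) = 0.558989;  |Δ| = 0.015005
p(0.558989) = -0.001871
z4 = 0.558989 − (-0.001871)·(0.015005)/(-0.030668) = 0.558073;  |Δ| = 0.000915
p(0.558073) = 0.000005
z5 = 0.558073 − 0.000005·(-0.000915)/(0.001876) = 0.558076;  |Δ| = 0.000003
|z5 − z4| = 0.000003 < 10^{-4}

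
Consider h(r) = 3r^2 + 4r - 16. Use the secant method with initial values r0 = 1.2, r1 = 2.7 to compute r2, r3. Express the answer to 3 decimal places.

h(1.2) = -6.88000, h(2.7) = 16.67000
r2 = 2.70000 − 16.67000·(2.70000 − 1.20000) / (16.67000 − (-6.88000)) = 2.70000 − (25.00500)/(23.55000) = 1.63822
h(1.63822) = -1.39587
r3 = 1.63822 − (-1.39587)·(1.63822 − 2.70000) / (-1.39587 − 16.67000) = 1.63822 − (1.48212)/(-18.06587) = 1.72026

1.638, 1.720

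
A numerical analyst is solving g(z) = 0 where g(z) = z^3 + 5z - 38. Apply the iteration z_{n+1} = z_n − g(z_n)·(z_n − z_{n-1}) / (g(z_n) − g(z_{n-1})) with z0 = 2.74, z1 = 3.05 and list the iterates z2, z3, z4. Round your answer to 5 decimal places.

2.86362, 2.87000, 2.87034

g(2.74) = -3.7291760, g(3.05) = 5.6226250
z2 = 3.0500000 − 5.6226250·(3.0500000 − 2.7400000) / (5.6226250 − (-3.7291760)) = 3.0500000 − (1.7430137)/(9.3518010) = 2.8636173
g(2.8636173) = -0.1993804
z3 = 2.8636173 − (-0.1993804)·(2.8636173 − 3.0500000) / (-0.1993804 − 5.6226250) = 2.8636173 − (0.0371611)/(-5.8220054) = 2.8700002
g(2.8700002) = -0.0100916
z4 = 2.8700002 − (-0.0100916)·(2.8700002 − 2.8636173) / (-0.0100916 − (-0.1993804)) = 2.8700002 − (-0.0000644)/(0.1892888) = 2.8703405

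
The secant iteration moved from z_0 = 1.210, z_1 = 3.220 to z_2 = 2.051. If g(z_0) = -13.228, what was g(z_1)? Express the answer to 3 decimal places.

18.387

The secant line through (1.210, -13.228) and (3.220, g(z_1)) crosses zero at z_2 = 2.051.
So (1.210, -13.228), (3.220, g(z_1)), (2.051, 0) are collinear:
g(z_1) = -13.228 · (3.220 − 2.051) / (1.210 − 2.051) = -13.228 · (1.16900)/(-0.84100) = 18.38708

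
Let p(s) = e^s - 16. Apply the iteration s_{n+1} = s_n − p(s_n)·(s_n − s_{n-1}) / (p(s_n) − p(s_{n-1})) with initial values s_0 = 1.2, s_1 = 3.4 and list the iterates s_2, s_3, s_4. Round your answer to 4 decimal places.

2.2470, 2.6148, 2.8191

p(1.2) = -12.679883, p(3.4) = 13.964100
s_2 = 3.400000 − 13.964100·(3.400000 − 1.200000) / (13.964100 − (-12.679883)) = 3.400000 − (30.721020)/(26.643983) = 2.246981
p(2.246981) = -6.540865
s_3 = 2.246981 − (-6.540865)·(2.246981 − 3.400000) / (-6.540865 − 13.964100) = 2.246981 − (7.541742)/(-20.504965) = 2.614782
p(2.614782) = -2.335767
s_4 = 2.614782 − (-2.335767)·(2.614782 − 2.246981) / (-2.335767 − (-6.540865)) = 2.614782 − (-0.859097)/(4.205098) = 2.819081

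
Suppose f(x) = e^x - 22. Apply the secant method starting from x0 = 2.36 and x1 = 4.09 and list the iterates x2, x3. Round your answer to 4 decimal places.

f(2.36) = -11.409049, f(4.09) = 37.739892
x2 = 4.090000 − 37.739892·(4.090000 − 2.360000) / (37.739892 − (-11.409049)) = 4.090000 − (65.290013)/(49.148940) = 2.761589
f(2.761589) = -6.175038
x3 = 2.761589 − (-6.175038)·(2.761589 − 4.090000) / (-6.175038 − 37.739892) = 2.761589 − (8.202990)/(-43.914929) = 2.948381

2.7616, 2.9484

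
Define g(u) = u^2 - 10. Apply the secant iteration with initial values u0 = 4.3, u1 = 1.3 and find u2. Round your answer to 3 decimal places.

g(4.3) = 8.49000, g(1.3) = -8.31000
u2 = 1.30000 − (-8.31000)·(1.30000 − 4.30000) / (-8.31000 − 8.49000) = 1.30000 − (24.93000)/(-16.80000) = 2.78393

2.784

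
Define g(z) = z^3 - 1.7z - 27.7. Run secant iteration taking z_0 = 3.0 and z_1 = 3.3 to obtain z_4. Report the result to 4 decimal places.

3.2128

g(3.0) = -5.800000, g(3.3) = 2.627000
z_2 = 3.300000 − 2.627000·(3.300000 − 3.000000) / (2.627000 − (-5.800000)) = 3.300000 − (0.788100)/(8.427000) = 3.206479
g(3.206479) = -0.183571
z_3 = 3.206479 − (-0.183571)·(3.206479 − 3.300000) / (-0.183571 − 2.627000) = 3.206479 − (0.017168)/(-2.810571) = 3.212587
g(3.212587) = -0.005189
z_4 = 3.212587 − (-0.005189)·(3.212587 − 3.206479) / (-0.005189 − (-0.183571)) = 3.212587 − (-0.000032)/(0.178382) = 3.212765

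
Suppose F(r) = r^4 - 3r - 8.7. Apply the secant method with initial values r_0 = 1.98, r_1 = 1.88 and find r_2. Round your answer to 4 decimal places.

F(1.98) = 0.729536, F(1.88) = -1.848017
r_2 = 1.880000 − (-1.848017)·(1.880000 − 1.980000) / (-1.848017 − 0.729536) = 1.880000 − (0.184802)/(-2.577553) = 1.951697

1.9517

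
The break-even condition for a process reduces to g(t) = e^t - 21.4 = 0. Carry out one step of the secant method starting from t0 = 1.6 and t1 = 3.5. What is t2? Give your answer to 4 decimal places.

2.7096

g(1.6) = -16.446968, g(3.5) = 11.715452
t2 = 3.500000 − 11.715452·(3.500000 − 1.600000) / (11.715452 − (-16.446968)) = 3.500000 − (22.259359)/(28.162420) = 2.709608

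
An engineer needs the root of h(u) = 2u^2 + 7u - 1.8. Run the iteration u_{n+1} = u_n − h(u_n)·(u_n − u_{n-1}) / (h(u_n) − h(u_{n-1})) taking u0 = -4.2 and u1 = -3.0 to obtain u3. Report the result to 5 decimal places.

-3.76223

h(-4.2) = 4.0800000, h(-3.0) = -4.8000000
u2 = -3.0000000 − (-4.8000000)·(-3.0000000 − (-4.2000000)) / (-4.8000000 − 4.0800000) = -3.0000000 − (-5.7600000)/(-8.8800000) = -3.6486486
h(-3.6486486) = -0.7152666
u3 = -3.6486486 − (-0.7152666)·(-3.6486486 − (-3.0000000)) / (-0.7152666 − (-4.8000000)) = -3.6486486 − (0.4639567)/(4.0847334) = -3.7622318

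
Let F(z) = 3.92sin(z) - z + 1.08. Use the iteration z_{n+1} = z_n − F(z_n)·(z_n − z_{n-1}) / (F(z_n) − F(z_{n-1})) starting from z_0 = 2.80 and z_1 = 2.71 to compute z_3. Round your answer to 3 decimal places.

F(2.80) = -0.40685, F(2.71) = 0.00981
z_2 = 2.71000 − 0.00981·(2.71000 − 2.80000) / (0.00981 − (-0.40685)) = 2.71000 − (-0.00088)/(0.41665) = 2.71212
F(2.71212) = 0.00014
z_3 = 2.71212 − 0.00014·(2.71212 − 2.71000) / (0.00014 − 0.00981) = 2.71212 − (0.00000)/(-0.00966) = 2.71215

2.712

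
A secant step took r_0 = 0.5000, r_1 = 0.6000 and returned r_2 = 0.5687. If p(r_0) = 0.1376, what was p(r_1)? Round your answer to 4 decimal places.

-0.0627

The secant line through (0.5000, 0.1376) and (0.6000, p(r_1)) crosses zero at r_2 = 0.5687.
So (0.5000, 0.1376), (0.6000, p(r_1)), (0.5687, 0) are collinear:
p(r_1) = 0.1376 · (0.6000 − 0.5687) / (0.5000 − 0.5687) = 0.1376 · (0.031300)/(-0.068700) = -0.062691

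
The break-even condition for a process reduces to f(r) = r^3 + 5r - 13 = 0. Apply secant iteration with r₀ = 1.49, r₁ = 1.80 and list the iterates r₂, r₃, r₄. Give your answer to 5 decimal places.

1.66060, 1.66902, 1.66944

f(1.49) = -2.2420510, f(1.80) = 1.8320000
r₂ = 1.8000000 − 1.8320000·(1.8000000 − 1.4900000) / (1.8320000 − (-2.2420510)) = 1.8000000 − (0.5679200)/(4.0740510) = 1.6606007
f(1.6606007) = -0.1177333
r₃ = 1.6606007 − (-0.1177333)·(1.6606007 − 1.8000000) / (-0.1177333 − 1.8320000) = 1.6606007 − (0.0164119)/(-1.9497333) = 1.6690182
f(1.6690182) = -0.0056556
r₄ = 1.6690182 − (-0.0056556)·(1.6690182 − 1.6606007) / (-0.0056556 − (-0.1177333)) = 1.6690182 − (-0.0000476)/(0.1120777) = 1.6694430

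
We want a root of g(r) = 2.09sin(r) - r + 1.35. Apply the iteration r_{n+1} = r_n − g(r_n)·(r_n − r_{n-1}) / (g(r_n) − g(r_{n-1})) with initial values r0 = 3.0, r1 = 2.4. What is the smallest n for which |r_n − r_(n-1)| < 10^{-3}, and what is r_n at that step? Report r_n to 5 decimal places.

n = 4, r_n = 2.53737

g(3.0) = -1.3550592, g(2.4) = 0.3617180
r2 = 2.4000000 − 0.3617180·(-0.6000000)/(1.7167772) = 2.5264176;  |Δ| = 0.1264176
g(2.5264176) = 0.0297246
r3 = 2.5264176 − 0.0297246·(0.1264176)/(-0.3319935) = 2.5377362;  |Δ| = 0.0113186
g(2.5377362) = -0.0009900
r4 = 2.5377362 − (-0.0009900)·(0.0113186)/(-0.0307146) = 2.5373714;  |Δ| = 0.0003648
|r4 − r3| = 0.0003648 < 10^{-3}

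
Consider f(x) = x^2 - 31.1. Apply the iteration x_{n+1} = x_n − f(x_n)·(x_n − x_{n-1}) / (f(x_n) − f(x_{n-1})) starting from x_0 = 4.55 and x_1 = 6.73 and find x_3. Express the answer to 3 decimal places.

5.567

f(4.55) = -10.39750, f(6.73) = 14.19290
x_2 = 6.73000 − 14.19290·(6.73000 − 4.55000) / (14.19290 − (-10.39750)) = 6.73000 − (30.94052)/(24.59040) = 5.47176
f(5.47176) = -1.15980
x_3 = 5.47176 − (-1.15980)·(5.47176 − 6.73000) / (-1.15980 − 14.19290) = 5.47176 − (1.45930)/(-15.35270) = 5.56682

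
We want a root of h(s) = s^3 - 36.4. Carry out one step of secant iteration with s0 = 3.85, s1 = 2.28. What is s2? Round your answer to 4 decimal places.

h(3.85) = 20.666625, h(2.28) = -24.547648
s2 = 2.280000 − (-24.547648)·(2.280000 − 3.850000) / (-24.547648 − 20.666625) = 2.280000 − (38.539807)/(-45.214273) = 3.132381

3.1324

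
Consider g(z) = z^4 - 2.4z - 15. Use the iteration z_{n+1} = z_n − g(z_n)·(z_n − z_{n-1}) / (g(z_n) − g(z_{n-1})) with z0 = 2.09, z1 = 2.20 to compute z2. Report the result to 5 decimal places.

2.11522

g(2.09) = -0.9357024, g(2.20) = 3.1456000
z2 = 2.2000000 − 3.1456000·(2.2000000 − 2.0900000) / (3.1456000 − (-0.9357024)) = 2.2000000 − (0.3460160)/(4.0813024) = 2.1152192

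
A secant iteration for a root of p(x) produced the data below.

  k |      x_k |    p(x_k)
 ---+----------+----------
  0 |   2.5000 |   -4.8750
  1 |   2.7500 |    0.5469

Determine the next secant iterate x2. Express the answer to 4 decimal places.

x2 = 2.7500 − 0.5469·(2.7500 − 2.5000) / (0.5469 − (-4.8750))
   = 2.7500 − (0.136725)/(5.421900) = 2.724783

2.7248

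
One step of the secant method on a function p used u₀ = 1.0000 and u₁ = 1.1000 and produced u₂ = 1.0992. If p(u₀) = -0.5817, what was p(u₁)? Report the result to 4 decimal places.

The secant line through (1.0000, -0.5817) and (1.1000, p(u₁)) crosses zero at u₂ = 1.0992.
So (1.0000, -0.5817), (1.1000, p(u₁)), (1.0992, 0) are collinear:
p(u₁) = -0.5817 · (1.1000 − 1.0992) / (1.0000 − 1.0992) = -0.5817 · (0.000800)/(-0.099200) = 0.004691

0.0047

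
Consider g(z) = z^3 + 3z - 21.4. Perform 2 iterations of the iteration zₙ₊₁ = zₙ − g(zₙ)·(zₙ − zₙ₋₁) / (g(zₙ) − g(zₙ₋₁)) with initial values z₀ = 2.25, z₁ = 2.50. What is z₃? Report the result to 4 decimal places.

2.4183

g(2.25) = -3.259375, g(2.50) = 1.725000
z₂ = 2.500000 − 1.725000·(2.500000 − 2.250000) / (1.725000 − (-3.259375)) = 2.500000 − (0.431250)/(4.984375) = 2.413480
g(2.413480) = -0.101323
z₃ = 2.413480 − (-0.101323)·(2.413480 − 2.500000) / (-0.101323 − 1.725000) = 2.413480 − (0.008766)/(-1.826323) = 2.418280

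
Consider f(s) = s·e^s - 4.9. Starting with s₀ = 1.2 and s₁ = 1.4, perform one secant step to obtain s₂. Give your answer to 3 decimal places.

f(1.2) = -0.91586, f(1.4) = 0.77728
s₂ = 1.40000 − 0.77728·(1.40000 − 1.20000) / (0.77728 − (-0.91586)) = 1.40000 − (0.15546)/(1.69314) = 1.30818

1.308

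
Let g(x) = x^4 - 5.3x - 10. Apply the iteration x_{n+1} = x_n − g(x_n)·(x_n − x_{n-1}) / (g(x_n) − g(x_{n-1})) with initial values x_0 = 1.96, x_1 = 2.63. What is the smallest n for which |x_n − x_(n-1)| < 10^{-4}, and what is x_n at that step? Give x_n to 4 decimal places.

n = 6, x_n = 2.1508

g(1.96) = -5.630109, g(2.63) = 23.904506
x_2 = 2.630000 − 23.904506·(0.670000)/(29.534615) = 2.087720;  |Δ| = 0.542280
g(2.087720) = -2.067729
x_3 = 2.087720 − (-2.067729)·(-0.542280)/(-25.972234) = 2.130893;  |Δ| = 0.043173
g(2.130893) = -0.675733
x_4 = 2.130893 − (-0.675733)·(0.043173)/(1.391996) = 2.151851;  |Δ| = 0.020958
g(2.151851) = 0.036364
x_5 = 2.151851 − 0.036364·(0.020958)/(0.712097) = 2.150780;  |Δ| = 0.001070
g(2.150780) = -0.000587
x_6 = 2.150780 − (-0.000587)·(-0.001070)/(-0.036952) = 2.150797;  |Δ| = 0.000017
|x_6 − x_5| = 0.000017 < 10^{-4}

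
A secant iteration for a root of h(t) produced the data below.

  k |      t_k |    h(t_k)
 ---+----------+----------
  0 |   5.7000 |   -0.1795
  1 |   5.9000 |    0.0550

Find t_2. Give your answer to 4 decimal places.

t_2 = 5.9000 − 0.0550·(5.9000 − 5.7000) / (0.0550 − (-0.1795))
   = 5.9000 − (0.011000)/(0.234500) = 5.853092

5.8531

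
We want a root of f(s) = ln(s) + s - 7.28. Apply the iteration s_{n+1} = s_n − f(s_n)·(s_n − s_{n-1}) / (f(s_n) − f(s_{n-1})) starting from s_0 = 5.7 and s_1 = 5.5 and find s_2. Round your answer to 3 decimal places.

f(5.7) = 0.16047, f(5.5) = -0.07525
s_2 = 5.50000 − (-0.07525)·(5.50000 − 5.70000) / (-0.07525 − 0.16047) = 5.50000 − (0.01505)/(-0.23572) = 5.56385

5.564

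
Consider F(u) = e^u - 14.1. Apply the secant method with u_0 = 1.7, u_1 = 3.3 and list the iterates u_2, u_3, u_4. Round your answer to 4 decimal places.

F(1.7) = -8.626053, F(3.3) = 13.012639
u_2 = 3.300000 − 13.012639·(3.300000 − 1.700000) / (13.012639 − (-8.626053)) = 3.300000 − (20.820222)/(21.638692) = 2.337824
F(2.337824) = -3.741325
u_3 = 2.337824 − (-3.741325)·(2.337824 − 3.300000) / (-3.741325 − 13.012639) = 2.337824 − (3.599812)/(-16.753964) = 2.552688
F(2.552688) = -1.258429
u_4 = 2.552688 − (-1.258429)·(2.552688 − 2.337824) / (-1.258429 − (-3.741325)) = 2.552688 − (-0.270390)/(2.482896) = 2.661589

2.3378, 2.5527, 2.6616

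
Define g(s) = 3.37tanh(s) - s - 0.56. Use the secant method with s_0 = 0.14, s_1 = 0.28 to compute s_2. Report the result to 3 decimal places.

g(0.14) = -0.23126, g(0.28) = 0.07969
s_2 = 0.28000 − 0.07969·(0.28000 − 0.14000) / (0.07969 − (-0.23126)) = 0.28000 − (0.01116)/(0.31095) = 0.24412

0.244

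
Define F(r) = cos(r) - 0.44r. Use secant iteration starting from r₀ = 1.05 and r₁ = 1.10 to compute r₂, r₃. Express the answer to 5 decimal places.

F(1.05) = 0.0355710, F(1.10) = -0.0304039
r₂ = 1.1000000 − (-0.0304039)·(1.1000000 − 1.0500000) / (-0.0304039 − 0.0355710) = 1.1000000 − (-0.0015202)/(-0.0659749) = 1.0769580
F(1.0769580) = 0.0001476
r₃ = 1.0769580 − 0.0001476·(1.0769580 − 1.1000000) / (0.0001476 − (-0.0304039)) = 1.0769580 − (-0.0000034)/(0.0305514) = 1.0770693

1.07696, 1.07707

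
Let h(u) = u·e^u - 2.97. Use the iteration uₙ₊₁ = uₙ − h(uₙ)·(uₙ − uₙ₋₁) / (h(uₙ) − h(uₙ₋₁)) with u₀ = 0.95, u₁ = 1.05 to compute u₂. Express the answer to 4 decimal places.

1.0444

h(0.95) = -0.513576, h(1.05) = 0.030534
u₂ = 1.050000 − 0.030534·(1.050000 − 0.950000) / (0.030534 − (-0.513576)) = 1.050000 − (0.003053)/(0.544109) = 1.044388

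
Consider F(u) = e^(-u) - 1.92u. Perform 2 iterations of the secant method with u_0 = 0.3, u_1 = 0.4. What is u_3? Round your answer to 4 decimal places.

0.3625

F(0.3) = 0.164818, F(0.4) = -0.097680
u_2 = 0.400000 − (-0.097680)·(0.400000 − 0.300000) / (-0.097680 − 0.164818) = 0.400000 − (-0.009768)/(-0.262498) = 0.362788
F(0.362788) = -0.000820
u_3 = 0.362788 − (-0.000820)·(0.362788 − 0.400000) / (-0.000820 − (-0.097680)) = 0.362788 − (0.000031)/(0.096860) = 0.362473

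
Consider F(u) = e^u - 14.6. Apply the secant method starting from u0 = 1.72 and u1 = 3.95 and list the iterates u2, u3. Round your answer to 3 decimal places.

F(1.72) = -9.01547, F(3.95) = 37.33537
u2 = 3.95000 − 37.33537·(3.95000 − 1.72000) / (37.33537 − (-9.01547)) = 3.95000 − (83.25787)/(46.35084) = 2.15375
F(2.15375) = -5.98292
u3 = 2.15375 − (-5.98292)·(2.15375 − 3.95000) / (-5.98292 − 37.33537) = 2.15375 − (10.74684)/(-43.31829) = 2.40184

2.154, 2.402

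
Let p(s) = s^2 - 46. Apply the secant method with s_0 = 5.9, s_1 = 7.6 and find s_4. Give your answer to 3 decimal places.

6.782

p(5.9) = -11.19000, p(7.6) = 11.76000
s_2 = 7.60000 − 11.76000·(7.60000 − 5.90000) / (11.76000 − (-11.19000)) = 7.60000 − (19.99200)/(22.95000) = 6.72889
p(6.72889) = -0.72205
s_3 = 6.72889 − (-0.72205)·(6.72889 − 7.60000) / (-0.72205 − 11.76000) = 6.72889 − (0.62899)/(-12.48205) = 6.77928
p(6.77928) = -0.04136
s_4 = 6.77928 − (-0.04136)·(6.77928 − 6.72889) / (-0.04136 − (-0.72205)) = 6.77928 − (-0.00208)/(0.68070) = 6.78234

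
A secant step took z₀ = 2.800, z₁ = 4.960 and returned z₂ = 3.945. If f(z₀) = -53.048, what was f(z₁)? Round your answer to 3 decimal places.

47.025

The secant line through (2.800, -53.048) and (4.960, f(z₁)) crosses zero at z₂ = 3.945.
So (2.800, -53.048), (4.960, f(z₁)), (3.945, 0) are collinear:
f(z₁) = -53.048 · (4.960 − 3.945) / (2.800 − 3.945) = -53.048 · (1.01500)/(-1.14500) = 47.02508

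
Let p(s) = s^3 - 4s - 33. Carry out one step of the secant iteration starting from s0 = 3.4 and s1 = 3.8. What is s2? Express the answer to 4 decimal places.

p(3.4) = -7.296000, p(3.8) = 6.672000
s2 = 3.800000 − 6.672000·(3.800000 − 3.400000) / (6.672000 − (-7.296000)) = 3.800000 − (2.668800)/(13.968000) = 3.608935

3.6089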